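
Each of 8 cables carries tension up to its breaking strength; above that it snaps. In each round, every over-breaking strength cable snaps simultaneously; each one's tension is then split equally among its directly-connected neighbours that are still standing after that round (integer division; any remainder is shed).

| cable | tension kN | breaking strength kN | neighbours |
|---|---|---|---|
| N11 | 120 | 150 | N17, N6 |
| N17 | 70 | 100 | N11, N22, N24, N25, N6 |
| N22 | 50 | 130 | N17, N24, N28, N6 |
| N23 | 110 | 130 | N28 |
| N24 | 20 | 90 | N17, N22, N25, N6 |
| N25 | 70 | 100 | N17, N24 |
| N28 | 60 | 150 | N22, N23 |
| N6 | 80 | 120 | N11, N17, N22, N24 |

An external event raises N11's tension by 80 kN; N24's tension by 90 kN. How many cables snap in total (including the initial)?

8

Round 1 — N11 at 200 > 150; N24 at 110 > 90. N11, N24 snap.
  N11 sheds 200 kN to N17, N6: 100 each.
    N17: 70+100 = 170 > 100
    N6: 80+100 = 180 > 120
  N24 sheds 110 kN to N17, N22, N25, N6: 27 each (2 lost).
    N17: 170+27 = 197 > 100
    N22: 50+27 = 77 ≤ 130
    N25: 70+27 = 97 ≤ 100
    N6: 180+27 = 207 > 120
Round 2 — N17, N6 snap.
  N17 sheds 197 kN to N22, N25: 98 each (1 lost).
    N22: 77+98 = 175 > 130
    N25: 97+98 = 195 > 100
  N6 sheds 207 kN to N22: 207 each.
    N22: 175+207 = 382 > 130
Round 3 — N22, N25 snap.
  N22 sheds 382 kN to N28: 382 each.
    N28: 60+382 = 442 > 150
  N25 sheds 195 kN: no online neighbours, lost.
Round 4 — N28 snaps.
  N28 sheds 442 kN to N23: 442 each.
    N23: 110+442 = 552 > 130
Round 5 — N23 snaps.
  N23 sheds 552 kN: no online neighbours, lost.
No further breaks.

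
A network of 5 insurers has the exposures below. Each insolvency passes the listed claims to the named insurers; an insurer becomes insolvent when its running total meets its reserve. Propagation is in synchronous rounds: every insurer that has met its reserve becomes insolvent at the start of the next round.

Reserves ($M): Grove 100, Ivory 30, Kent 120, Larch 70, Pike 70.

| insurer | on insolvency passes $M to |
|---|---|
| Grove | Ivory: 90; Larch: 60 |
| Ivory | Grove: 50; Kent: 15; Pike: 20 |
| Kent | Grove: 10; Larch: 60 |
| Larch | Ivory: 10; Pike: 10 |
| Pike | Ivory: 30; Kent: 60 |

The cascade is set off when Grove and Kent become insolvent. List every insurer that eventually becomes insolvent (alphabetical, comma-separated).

Grove, Ivory, Kent, Larch

Round 1 — Grove, Kent become insolvent (initial).
  Ivory: +90 → 90 ≥ 30
  Larch: +60+60 → 120 ≥ 70
Round 2 — Ivory, Larch become insolvent.
  Pike: +20+10 → 30 < 70
No further insolvencies.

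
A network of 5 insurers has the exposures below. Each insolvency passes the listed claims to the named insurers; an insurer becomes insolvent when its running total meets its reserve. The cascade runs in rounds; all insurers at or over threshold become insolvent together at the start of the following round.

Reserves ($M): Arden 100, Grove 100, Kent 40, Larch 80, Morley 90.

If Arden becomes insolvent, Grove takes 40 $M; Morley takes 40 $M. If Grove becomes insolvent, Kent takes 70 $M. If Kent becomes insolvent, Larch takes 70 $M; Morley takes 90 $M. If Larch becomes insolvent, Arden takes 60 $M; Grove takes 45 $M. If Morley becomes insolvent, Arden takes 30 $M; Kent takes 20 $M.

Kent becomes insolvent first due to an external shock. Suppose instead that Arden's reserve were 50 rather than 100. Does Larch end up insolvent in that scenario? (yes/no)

no

With Arden's reserve at 50:
Round 1 — Kent becomes insolvent (initial).
  Larch: +70 → 70 < 80
  Morley: +90 → 90 ≥ 90
Round 2 — Morley becomes insolvent.
  Arden: +30 → 30 < 50
No further insolvencies.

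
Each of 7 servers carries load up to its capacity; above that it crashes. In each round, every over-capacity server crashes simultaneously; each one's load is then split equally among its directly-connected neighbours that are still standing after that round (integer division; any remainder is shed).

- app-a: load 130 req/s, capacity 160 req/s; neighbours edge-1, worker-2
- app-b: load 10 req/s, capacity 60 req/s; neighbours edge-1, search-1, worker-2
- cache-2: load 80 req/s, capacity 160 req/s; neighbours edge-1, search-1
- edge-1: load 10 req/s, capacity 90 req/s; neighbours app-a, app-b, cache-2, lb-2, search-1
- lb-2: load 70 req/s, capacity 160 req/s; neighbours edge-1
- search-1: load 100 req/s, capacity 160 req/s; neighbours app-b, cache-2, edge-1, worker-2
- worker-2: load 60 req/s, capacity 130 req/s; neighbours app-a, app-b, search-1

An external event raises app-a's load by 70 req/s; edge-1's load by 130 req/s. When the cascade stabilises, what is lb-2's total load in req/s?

105

Round 1 — app-a at 200 > 160; edge-1 at 140 > 90. app-a, edge-1 crash.
  app-a sheds 200 req/s to worker-2: 200 each.
    worker-2: 60+200 = 260 > 130
  edge-1 sheds 140 req/s to app-b, cache-2, lb-2, search-1: 35 each.
    app-b: 10+35 = 45 ≤ 60
    cache-2: 80+35 = 115 ≤ 160
    lb-2: 70+35 = 105 ≤ 160
    search-1: 100+35 = 135 ≤ 160
Round 2 — worker-2 crashes.
  worker-2 sheds 260 req/s to app-b, search-1: 130 each.
    app-b: 45+130 = 175 > 60
    search-1: 135+130 = 265 > 160
Round 3 — app-b, search-1 crash.
  app-b sheds 175 req/s: no online neighbours, lost.
  search-1 sheds 265 req/s to cache-2: 265 each.
    cache-2: 115+265 = 380 > 160
Round 4 — cache-2 crashes.
  cache-2 sheds 380 req/s: no online neighbours, lost.
No further crashes.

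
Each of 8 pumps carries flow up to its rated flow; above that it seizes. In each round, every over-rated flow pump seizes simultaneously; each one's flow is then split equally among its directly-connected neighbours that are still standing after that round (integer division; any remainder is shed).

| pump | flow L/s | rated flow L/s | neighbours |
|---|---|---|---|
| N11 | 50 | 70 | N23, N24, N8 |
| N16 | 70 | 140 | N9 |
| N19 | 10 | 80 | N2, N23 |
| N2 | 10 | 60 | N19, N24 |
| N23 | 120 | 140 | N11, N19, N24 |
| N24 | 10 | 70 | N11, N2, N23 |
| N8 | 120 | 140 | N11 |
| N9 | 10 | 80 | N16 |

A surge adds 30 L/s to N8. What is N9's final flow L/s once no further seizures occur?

Round 1 — N8 at 150 > 140. N8 seizes.
  N8 sheds 150 L/s to N11: 150 each.
    N11: 50+150 = 200 > 70
Round 2 — N11 seizes.
  N11 sheds 200 L/s to N23, N24: 100 each.
    N23: 120+100 = 220 > 140
    N24: 10+100 = 110 > 70
Round 3 — N23, N24 seize.
  N23 sheds 220 L/s to N19: 220 each.
    N19: 10+220 = 230 > 80
  N24 sheds 110 L/s to N2: 110 each.
    N2: 10+110 = 120 > 60
Round 4 — N19, N2 seize.
  N19 sheds 230 L/s: no online neighbours, lost.
  N2 sheds 120 L/s: no online neighbours, lost.
No further seizures.

10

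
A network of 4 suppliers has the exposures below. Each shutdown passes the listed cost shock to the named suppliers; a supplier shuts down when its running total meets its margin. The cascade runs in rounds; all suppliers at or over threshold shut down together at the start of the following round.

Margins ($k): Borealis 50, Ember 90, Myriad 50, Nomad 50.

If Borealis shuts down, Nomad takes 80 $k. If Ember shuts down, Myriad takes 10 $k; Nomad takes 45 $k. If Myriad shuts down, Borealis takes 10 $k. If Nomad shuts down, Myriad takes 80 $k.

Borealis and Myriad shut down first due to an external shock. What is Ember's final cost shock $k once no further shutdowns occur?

0

Round 1 — Borealis, Myriad shut down (initial).
  Nomad: +80 → 80 ≥ 50
Round 2 — Nomad shuts down.
No further shutdowns.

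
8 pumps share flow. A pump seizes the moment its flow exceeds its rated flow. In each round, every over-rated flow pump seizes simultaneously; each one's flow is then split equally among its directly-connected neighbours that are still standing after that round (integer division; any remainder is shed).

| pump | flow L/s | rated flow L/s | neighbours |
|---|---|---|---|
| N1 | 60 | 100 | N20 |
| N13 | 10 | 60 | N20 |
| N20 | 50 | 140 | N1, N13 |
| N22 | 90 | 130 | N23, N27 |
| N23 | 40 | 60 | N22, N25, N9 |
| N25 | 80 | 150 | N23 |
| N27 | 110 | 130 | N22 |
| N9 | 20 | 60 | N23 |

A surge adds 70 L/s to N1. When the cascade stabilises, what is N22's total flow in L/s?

Round 1 — N1 at 130 > 100. N1 seizes.
  N1 sheds 130 L/s to N20: 130 each.
    N20: 50+130 = 180 > 140
Round 2 — N20 seizes.
  N20 sheds 180 L/s to N13: 180 each.
    N13: 10+180 = 190 > 60
Round 3 — N13 seizes.
  N13 sheds 190 L/s: no online neighbours, lost.
No further seizures.

90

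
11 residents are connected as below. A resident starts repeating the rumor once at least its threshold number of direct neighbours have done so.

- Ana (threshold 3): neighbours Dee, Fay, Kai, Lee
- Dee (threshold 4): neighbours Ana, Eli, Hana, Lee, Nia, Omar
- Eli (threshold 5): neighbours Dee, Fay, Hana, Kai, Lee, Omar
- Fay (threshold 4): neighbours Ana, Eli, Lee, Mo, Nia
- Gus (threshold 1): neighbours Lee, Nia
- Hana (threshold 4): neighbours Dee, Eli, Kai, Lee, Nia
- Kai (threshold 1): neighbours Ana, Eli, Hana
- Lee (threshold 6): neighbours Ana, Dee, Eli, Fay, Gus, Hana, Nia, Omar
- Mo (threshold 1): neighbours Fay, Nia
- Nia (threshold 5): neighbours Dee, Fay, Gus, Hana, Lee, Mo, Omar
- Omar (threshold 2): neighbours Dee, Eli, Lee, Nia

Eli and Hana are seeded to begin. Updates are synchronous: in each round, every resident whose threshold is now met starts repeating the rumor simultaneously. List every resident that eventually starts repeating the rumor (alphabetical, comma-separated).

Round 1 — Eli, Hana start repeating the rumor (initial).
Round 2 — checking thresholds:
  Dee: 2 of 6 neighbours < 4, below threshold.
  Fay: 1 of 5 neighbours < 4, below threshold.
  Kai: 2 of 3 neighbours ≥ 1, starts repeating the rumor.
  Lee: 2 of 8 neighbours < 6, below threshold.
  Nia: 1 of 7 neighbours < 5, below threshold.
  Omar: 1 of 4 neighbours < 2, below threshold.
Round 3 — no new spreads; cascade stops.

Eli, Hana, Kai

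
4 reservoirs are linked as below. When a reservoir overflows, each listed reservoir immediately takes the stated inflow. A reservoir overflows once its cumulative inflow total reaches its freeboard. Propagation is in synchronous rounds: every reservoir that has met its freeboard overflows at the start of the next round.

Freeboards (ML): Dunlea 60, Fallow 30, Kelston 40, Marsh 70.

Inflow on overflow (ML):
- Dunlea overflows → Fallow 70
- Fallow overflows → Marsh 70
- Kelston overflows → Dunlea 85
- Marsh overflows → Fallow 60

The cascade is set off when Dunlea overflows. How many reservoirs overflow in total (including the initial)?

Round 1 — Dunlea overflows (initial).
  Fallow: +70 → 70 ≥ 30
Round 2 — Fallow overflows.
  Marsh: +70 → 70 ≥ 70
Round 3 — Marsh overflows.
No further overflows.

3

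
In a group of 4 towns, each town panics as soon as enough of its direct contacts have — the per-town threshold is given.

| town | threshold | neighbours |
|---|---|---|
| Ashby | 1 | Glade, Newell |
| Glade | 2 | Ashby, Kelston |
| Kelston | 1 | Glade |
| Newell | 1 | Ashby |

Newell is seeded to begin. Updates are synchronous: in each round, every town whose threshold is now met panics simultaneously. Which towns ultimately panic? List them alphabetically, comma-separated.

Ashby, Newell

Round 1 — Newell panics (initial).
Round 2 — checking thresholds:
  Ashby: 1 of 2 neighbours ≥ 1, panics.
Round 3 — no new panics; cascade stops.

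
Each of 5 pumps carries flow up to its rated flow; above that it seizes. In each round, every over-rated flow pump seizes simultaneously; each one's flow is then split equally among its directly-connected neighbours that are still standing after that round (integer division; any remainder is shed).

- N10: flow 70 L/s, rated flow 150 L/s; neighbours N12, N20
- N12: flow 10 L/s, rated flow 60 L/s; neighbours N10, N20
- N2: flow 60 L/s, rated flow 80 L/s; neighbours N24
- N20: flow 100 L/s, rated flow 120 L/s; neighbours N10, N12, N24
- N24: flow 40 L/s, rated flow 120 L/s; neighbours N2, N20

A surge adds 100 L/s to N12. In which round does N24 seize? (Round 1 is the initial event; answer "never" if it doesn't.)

never

Round 1 — N12 at 110 > 60. N12 seizes.
  N12 sheds 110 L/s to N10, N20: 55 each.
    N10: 70+55 = 125 ≤ 150
    N20: 100+55 = 155 > 120
Round 2 — N20 seizes.
  N20 sheds 155 L/s to N10, N24: 77 each (1 lost).
    N10: 125+77 = 202 > 150
    N24: 40+77 = 117 ≤ 120
Round 3 — N10 seizes.
  N10 sheds 202 L/s: no online neighbours, lost.
No further seizures.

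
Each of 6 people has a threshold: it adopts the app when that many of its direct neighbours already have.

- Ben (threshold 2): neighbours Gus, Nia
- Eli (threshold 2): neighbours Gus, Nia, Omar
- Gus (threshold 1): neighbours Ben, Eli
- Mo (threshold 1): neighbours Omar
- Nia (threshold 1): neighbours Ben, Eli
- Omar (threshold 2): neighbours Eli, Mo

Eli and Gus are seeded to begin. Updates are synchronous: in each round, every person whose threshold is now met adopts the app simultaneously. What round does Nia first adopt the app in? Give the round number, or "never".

2

Round 1 — Eli, Gus adopt the app (initial).
Round 2 — checking thresholds:
  Ben: 1 of 2 neighbours < 2, not yet.
  Nia: 1 of 2 neighbours ≥ 1, adopts the app.
  Omar: 1 of 2 neighbours < 2, not yet.
Round 3 — checking thresholds:
  Ben: 2 of 2 neighbours ≥ 2, adopts the app.
  Omar: 1 of 2 neighbours < 2, not yet.
Round 4 — no new adoptions; cascade stops.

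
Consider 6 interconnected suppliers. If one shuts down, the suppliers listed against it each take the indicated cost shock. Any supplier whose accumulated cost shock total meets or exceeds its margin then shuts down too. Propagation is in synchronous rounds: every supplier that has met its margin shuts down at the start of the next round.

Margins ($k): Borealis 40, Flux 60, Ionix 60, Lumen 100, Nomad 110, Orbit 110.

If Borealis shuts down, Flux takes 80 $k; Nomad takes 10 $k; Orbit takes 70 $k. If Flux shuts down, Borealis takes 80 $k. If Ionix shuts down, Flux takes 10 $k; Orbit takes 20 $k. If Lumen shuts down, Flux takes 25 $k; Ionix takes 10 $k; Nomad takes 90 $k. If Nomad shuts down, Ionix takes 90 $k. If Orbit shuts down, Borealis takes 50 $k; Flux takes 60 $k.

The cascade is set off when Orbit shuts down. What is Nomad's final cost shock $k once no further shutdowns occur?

Round 1 — Orbit shuts down (initial).
  Borealis: +50 → 50 ≥ 40
  Flux: +60 → 60 ≥ 60
Round 2 — Borealis, Flux shut down.
  Nomad: +10 → 10 < 110
No further shutdowns.

10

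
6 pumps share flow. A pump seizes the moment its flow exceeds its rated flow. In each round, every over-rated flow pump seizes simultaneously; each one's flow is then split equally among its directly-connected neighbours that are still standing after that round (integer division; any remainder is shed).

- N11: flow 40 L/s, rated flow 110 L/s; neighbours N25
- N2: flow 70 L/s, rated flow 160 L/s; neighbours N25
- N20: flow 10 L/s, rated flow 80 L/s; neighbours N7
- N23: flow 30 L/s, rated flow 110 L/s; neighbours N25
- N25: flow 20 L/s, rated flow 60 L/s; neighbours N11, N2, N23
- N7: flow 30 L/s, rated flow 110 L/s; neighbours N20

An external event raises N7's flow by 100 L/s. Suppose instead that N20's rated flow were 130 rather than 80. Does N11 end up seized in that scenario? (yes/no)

With N20's rated flow at 130:
Round 1 — N7 at 130 > 110. N7 seizes.
  N7 sheds 130 L/s to N20: 130 each.
    N20: 10+130 = 140 > 130
Round 2 — N20 seizes.
  N20 sheds 140 L/s: no online neighbours, lost.
No further seizures.

no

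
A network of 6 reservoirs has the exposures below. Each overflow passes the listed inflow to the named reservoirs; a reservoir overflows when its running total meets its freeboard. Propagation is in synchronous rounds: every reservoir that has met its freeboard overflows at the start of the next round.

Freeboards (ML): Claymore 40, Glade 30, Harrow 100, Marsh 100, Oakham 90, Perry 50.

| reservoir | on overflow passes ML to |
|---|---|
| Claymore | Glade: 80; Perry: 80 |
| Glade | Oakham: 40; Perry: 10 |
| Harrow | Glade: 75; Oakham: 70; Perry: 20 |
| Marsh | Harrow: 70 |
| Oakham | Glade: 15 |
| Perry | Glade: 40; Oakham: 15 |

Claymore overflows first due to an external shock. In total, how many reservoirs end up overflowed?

Round 1 — Claymore overflows (initial).
  Glade: +80 → 80 ≥ 30
  Perry: +80 → 80 ≥ 50
Round 2 — Glade, Perry overflow.
  Oakham: +40+15 → 55 < 90
No further overflows.

3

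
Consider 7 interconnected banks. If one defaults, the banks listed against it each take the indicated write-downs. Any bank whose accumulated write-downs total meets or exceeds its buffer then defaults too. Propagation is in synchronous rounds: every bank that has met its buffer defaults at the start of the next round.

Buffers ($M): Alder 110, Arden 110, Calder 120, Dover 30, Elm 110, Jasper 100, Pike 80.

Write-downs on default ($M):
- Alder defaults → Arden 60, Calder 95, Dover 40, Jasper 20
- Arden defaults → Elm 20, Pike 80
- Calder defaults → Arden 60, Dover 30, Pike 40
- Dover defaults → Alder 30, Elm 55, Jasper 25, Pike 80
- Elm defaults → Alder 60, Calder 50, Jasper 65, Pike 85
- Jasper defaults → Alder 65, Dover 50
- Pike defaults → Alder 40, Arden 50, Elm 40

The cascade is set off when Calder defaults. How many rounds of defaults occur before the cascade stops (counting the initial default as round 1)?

Round 1 — Calder defaults (initial).
  Arden: +60 → 60 < 110
  Dover: +30 → 30 ≥ 30
  Pike: +40 → 40 < 80
Round 2 — Dover defaults.
  Alder: +30 → 30 < 110
  Elm: +55 → 55 < 110
  Jasper: +25 → 25 < 100
  Pike: +80 → 120 ≥ 80
Round 3 — Pike defaults.
  Alder: +40 → 70 < 110
  Arden: +50 → 110 ≥ 110
  Elm: +40 → 95 < 110
Round 4 — Arden defaults.
  Elm: +20 → 115 ≥ 110
Round 5 — Elm defaults.
  Alder: +60 → 130 ≥ 110
  Jasper: +65 → 90 < 100
Round 6 — Alder defaults.
  Jasper: +20 → 110 ≥ 100
Round 7 — Jasper defaults.
No further defaults.

7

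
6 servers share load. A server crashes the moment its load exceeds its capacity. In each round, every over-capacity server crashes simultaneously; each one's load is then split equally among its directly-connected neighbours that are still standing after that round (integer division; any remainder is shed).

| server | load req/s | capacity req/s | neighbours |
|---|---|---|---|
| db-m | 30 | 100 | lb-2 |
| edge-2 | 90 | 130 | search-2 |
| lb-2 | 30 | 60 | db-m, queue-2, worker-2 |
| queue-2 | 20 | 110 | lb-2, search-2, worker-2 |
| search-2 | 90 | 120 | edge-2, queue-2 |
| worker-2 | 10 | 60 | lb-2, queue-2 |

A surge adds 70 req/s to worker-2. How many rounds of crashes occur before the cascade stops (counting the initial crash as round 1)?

Round 1 — worker-2 at 80 > 60. worker-2 crashes.
  worker-2 sheds 80 req/s to lb-2, queue-2: 40 each.
    lb-2: 30+40 = 70 > 60
    queue-2: 20+40 = 60 ≤ 110
Round 2 — lb-2 crashes.
  lb-2 sheds 70 req/s to db-m, queue-2: 35 each.
    db-m: 30+35 = 65 ≤ 100
    queue-2: 60+35 = 95 ≤ 110
No further crashes.

2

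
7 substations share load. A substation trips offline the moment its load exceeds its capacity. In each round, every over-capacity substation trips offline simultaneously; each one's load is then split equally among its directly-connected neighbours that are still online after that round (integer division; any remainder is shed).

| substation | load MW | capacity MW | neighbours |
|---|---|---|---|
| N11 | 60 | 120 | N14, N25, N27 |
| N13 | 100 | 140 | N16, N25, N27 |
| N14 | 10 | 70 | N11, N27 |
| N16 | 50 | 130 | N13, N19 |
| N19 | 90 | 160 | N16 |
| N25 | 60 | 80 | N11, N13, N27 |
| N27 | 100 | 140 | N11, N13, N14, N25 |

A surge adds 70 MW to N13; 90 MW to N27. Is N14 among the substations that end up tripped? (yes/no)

yes

Round 1 — N13 at 170 > 140; N27 at 190 > 140. N13, N27 trip offline.
  N13 sheds 170 MW to N16, N25: 85 each.
    N16: 50+85 = 135 > 130
    N25: 60+85 = 145 > 80
  N27 sheds 190 MW to N11, N14, N25: 63 each (1 lost).
    N11: 60+63 = 123 > 120
    N14: 10+63 = 73 > 70
    N25: 145+63 = 208 > 80
Round 2 — N11, N14, N16, N25 trip offline.
  N11 sheds 123 MW: no online neighbours, lost.
  N14 sheds 73 MW: no online neighbours, lost.
  N16 sheds 135 MW to N19: 135 each.
    N19: 90+135 = 225 > 160
  N25 sheds 208 MW: no online neighbours, lost.
Round 3 — N19 trips offline.
  N19 sheds 225 MW: no online neighbours, lost.
No further trips.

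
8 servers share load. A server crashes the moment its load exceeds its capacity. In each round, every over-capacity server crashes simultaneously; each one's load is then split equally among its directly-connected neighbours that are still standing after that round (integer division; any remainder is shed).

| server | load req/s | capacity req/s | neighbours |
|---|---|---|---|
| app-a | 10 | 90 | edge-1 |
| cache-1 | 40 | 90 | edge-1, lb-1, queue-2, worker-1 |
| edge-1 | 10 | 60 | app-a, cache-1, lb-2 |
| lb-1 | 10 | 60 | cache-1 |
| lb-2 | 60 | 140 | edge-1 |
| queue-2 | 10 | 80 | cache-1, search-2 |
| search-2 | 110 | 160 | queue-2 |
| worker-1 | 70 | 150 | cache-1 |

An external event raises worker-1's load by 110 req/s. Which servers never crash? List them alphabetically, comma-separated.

Round 1 — worker-1 at 180 > 150. worker-1 crashes.
  worker-1 sheds 180 req/s to cache-1: 180 each.
    cache-1: 40+180 = 220 > 90
Round 2 — cache-1 crashes.
  cache-1 sheds 220 req/s to edge-1, lb-1, queue-2: 73 each (1 lost).
    edge-1: 10+73 = 83 > 60
    lb-1: 10+73 = 83 > 60
    queue-2: 10+73 = 83 > 80
Round 3 — edge-1, lb-1, queue-2 crash.
  edge-1 sheds 83 req/s to app-a, lb-2: 41 each (1 lost).
    app-a: 10+41 = 51 ≤ 90
    lb-2: 60+41 = 101 ≤ 140
  lb-1 sheds 83 req/s: no online neighbours, lost.
  queue-2 sheds 83 req/s to search-2: 83 each.
    search-2: 110+83 = 193 > 160
Round 4 — search-2 crashes.
  search-2 sheds 193 req/s: no online neighbours, lost.
No further crashes.

app-a, lb-2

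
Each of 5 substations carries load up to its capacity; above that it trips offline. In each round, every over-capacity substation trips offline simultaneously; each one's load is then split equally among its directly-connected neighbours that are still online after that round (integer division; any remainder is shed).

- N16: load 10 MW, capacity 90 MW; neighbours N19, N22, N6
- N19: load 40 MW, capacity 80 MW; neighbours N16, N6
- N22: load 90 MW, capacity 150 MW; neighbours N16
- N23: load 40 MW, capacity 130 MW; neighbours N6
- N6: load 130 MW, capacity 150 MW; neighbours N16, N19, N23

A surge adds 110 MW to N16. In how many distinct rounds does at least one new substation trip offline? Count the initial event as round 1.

3

Round 1 — N16 at 120 > 90. N16 trips offline.
  N16 sheds 120 MW to N19, N22, N6: 40 each.
    N19: 40+40 = 80 ≤ 80
    N22: 90+40 = 130 ≤ 150
    N6: 130+40 = 170 > 150
Round 2 — N6 trips offline.
  N6 sheds 170 MW to N19, N23: 85 each.
    N19: 80+85 = 165 > 80
    N23: 40+85 = 125 ≤ 130
Round 3 — N19 trips offline.
  N19 sheds 165 MW: no online neighbours, lost.
No further trips.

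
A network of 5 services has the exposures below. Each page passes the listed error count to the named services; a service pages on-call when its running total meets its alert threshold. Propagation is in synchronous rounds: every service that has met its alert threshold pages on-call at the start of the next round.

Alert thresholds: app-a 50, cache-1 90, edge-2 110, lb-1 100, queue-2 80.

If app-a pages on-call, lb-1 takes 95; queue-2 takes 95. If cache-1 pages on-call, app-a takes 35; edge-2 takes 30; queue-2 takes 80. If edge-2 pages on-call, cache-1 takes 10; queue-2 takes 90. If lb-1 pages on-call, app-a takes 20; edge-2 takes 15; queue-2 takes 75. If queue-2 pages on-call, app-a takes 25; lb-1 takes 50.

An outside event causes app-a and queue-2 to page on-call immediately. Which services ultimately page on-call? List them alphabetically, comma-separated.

app-a, lb-1, queue-2

Round 1 — app-a, queue-2 page on-call (initial).
  lb-1: +95+50 → 145 ≥ 100
Round 2 — lb-1 pages on-call.
  edge-2: +15 → 15 < 110
No further pages.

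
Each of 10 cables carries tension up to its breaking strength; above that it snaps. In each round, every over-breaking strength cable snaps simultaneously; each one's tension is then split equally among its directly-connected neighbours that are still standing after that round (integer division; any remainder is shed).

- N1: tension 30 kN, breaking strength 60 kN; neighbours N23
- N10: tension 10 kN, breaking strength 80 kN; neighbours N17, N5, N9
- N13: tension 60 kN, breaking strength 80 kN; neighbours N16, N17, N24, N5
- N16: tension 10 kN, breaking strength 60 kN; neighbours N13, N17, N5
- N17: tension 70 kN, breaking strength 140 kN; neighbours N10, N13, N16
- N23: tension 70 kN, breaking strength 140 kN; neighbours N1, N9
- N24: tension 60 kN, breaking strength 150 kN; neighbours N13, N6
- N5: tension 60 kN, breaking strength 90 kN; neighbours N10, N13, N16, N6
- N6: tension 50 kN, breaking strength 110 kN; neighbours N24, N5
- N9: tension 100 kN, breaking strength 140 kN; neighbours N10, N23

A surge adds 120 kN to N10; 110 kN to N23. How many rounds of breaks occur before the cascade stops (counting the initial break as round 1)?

Round 1 — N10 at 130 > 80; N23 at 180 > 140. N10, N23 snap.
  N10 sheds 130 kN to N17, N5, N9: 43 each (1 lost).
    N17: 70+43 = 113 ≤ 140
    N5: 60+43 = 103 > 90
    N9: 100+43 = 143 > 140
  N23 sheds 180 kN to N1, N9: 90 each.
    N1: 30+90 = 120 > 60
    N9: 143+90 = 233 > 140
Round 2 — N1, N5, N9 snap.
  N1 sheds 120 kN: no online neighbours, lost.
  N5 sheds 103 kN to N13, N16, N6: 34 each (1 lost).
    N13: 60+34 = 94 > 80
    N16: 10+34 = 44 ≤ 60
    N6: 50+34 = 84 ≤ 110
  N9 sheds 233 kN: no online neighbours, lost.
Round 3 — N13 snaps.
  N13 sheds 94 kN to N16, N17, N24: 31 each (1 lost).
    N16: 44+31 = 75 > 60
    N17: 113+31 = 144 > 140
    N24: 60+31 = 91 ≤ 150
Round 4 — N16, N17 snap.
  N16 sheds 75 kN: no online neighbours, lost.
  N17 sheds 144 kN: no online neighbours, lost.
No further breaks.

4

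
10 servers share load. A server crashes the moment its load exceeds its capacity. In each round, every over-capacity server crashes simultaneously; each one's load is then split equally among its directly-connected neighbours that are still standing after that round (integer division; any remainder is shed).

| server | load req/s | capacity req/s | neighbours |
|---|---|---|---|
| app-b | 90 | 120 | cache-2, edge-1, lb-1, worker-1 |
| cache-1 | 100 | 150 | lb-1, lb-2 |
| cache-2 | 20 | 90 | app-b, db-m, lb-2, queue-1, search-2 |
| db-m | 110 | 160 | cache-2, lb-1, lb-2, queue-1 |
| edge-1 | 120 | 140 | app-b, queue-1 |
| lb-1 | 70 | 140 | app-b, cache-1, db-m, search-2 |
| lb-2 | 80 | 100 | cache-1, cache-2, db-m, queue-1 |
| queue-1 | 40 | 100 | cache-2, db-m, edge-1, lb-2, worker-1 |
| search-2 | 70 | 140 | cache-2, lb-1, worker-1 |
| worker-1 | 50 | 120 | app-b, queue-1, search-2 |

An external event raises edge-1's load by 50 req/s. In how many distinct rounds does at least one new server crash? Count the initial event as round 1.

Round 1 — edge-1 at 170 > 140. edge-1 crashes.
  edge-1 sheds 170 req/s to app-b, queue-1: 85 each.
    app-b: 90+85 = 175 > 120
    queue-1: 40+85 = 125 > 100
Round 2 — app-b, queue-1 crash.
  app-b sheds 175 req/s to cache-2, lb-1, worker-1: 58 each (1 lost).
    cache-2: 20+58 = 78 ≤ 90
    lb-1: 70+58 = 128 ≤ 140
    worker-1: 50+58 = 108 ≤ 120
  queue-1 sheds 125 req/s to cache-2, db-m, lb-2, worker-1: 31 each (1 lost).
    cache-2: 78+31 = 109 > 90
    db-m: 110+31 = 141 ≤ 160
    lb-2: 80+31 = 111 > 100
    worker-1: 108+31 = 139 > 120
Round 3 — cache-2, lb-2, worker-1 crash.
  cache-2 sheds 109 req/s to db-m, search-2: 54 each (1 lost).
    db-m: 141+54 = 195 > 160
    search-2: 70+54 = 124 ≤ 140
  lb-2 sheds 111 req/s to cache-1, db-m: 55 each (1 lost).
    cache-1: 100+55 = 155 > 150
    db-m: 195+55 = 250 > 160
  worker-1 sheds 139 req/s to search-2: 139 each.
    search-2: 124+139 = 263 > 140
Round 4 — cache-1, db-m, search-2 crash.
  cache-1 sheds 155 req/s to lb-1: 155 each.
    lb-1: 128+155 = 283 > 140
  db-m sheds 250 req/s to lb-1: 250 each.
    lb-1: 283+250 = 533 > 140
  search-2 sheds 263 req/s to lb-1: 263 each.
    lb-1: 533+263 = 796 > 140
Round 5 — lb-1 crashes.
  lb-1 sheds 796 req/s: no online neighbours, lost.
No further crashes.

5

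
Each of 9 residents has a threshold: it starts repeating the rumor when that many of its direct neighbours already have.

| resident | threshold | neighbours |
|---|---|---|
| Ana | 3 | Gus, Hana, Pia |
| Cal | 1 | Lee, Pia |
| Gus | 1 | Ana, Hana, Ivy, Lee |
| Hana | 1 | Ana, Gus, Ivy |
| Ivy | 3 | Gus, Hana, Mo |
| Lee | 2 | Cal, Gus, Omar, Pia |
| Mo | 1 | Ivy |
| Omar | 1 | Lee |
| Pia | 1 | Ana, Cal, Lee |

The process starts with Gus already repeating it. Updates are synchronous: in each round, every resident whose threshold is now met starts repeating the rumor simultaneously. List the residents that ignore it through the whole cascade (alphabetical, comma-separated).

Round 1 — Gus starts repeating the rumor (initial).
Round 2 — checking thresholds:
  Ana: 1 of 3 neighbours < 3, below threshold.
  Hana: 1 of 3 neighbours ≥ 1, starts repeating the rumor.
  Ivy: 1 of 3 neighbours < 3, below threshold.
  Lee: 1 of 4 neighbours < 2, below threshold.
Round 3 — no new spreads; cascade stops.

Ana, Cal, Ivy, Lee, Mo, Omar, Pia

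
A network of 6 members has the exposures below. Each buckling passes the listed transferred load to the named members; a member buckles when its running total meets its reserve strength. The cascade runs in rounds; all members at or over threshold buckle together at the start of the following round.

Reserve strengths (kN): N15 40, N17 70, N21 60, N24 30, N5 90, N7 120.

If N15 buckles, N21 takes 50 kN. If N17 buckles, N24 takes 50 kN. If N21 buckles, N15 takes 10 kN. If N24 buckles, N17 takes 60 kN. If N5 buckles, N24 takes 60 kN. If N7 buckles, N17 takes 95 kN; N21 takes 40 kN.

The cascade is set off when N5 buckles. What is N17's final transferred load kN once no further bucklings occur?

Round 1 — N5 buckles (initial).
  N24: +60 → 60 ≥ 30
Round 2 — N24 buckles.
  N17: +60 → 60 < 70
No further bucklings.

60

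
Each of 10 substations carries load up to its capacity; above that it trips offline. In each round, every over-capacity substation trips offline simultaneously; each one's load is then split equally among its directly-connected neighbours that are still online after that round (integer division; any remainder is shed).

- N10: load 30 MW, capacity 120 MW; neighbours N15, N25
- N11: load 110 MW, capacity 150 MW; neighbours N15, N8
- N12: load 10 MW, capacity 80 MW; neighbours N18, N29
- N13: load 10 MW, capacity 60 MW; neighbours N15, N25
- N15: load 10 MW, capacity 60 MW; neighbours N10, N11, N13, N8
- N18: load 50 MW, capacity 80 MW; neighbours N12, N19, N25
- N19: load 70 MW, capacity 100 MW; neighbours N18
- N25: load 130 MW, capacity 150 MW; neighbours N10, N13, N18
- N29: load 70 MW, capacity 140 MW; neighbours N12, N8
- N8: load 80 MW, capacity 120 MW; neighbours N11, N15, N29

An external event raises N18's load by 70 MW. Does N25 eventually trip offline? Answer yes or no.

yes

Round 1 — N18 at 120 > 80. N18 trips offline.
  N18 sheds 120 MW to N12, N19, N25: 40 each.
    N12: 10+40 = 50 ≤ 80
    N19: 70+40 = 110 > 100
    N25: 130+40 = 170 > 150
Round 2 — N19, N25 trip offline.
  N19 sheds 110 MW: no online neighbours, lost.
  N25 sheds 170 MW to N10, N13: 85 each.
    N10: 30+85 = 115 ≤ 120
    N13: 10+85 = 95 > 60
Round 3 — N13 trips offline.
  N13 sheds 95 MW to N15: 95 each.
    N15: 10+95 = 105 > 60
Round 4 — N15 trips offline.
  N15 sheds 105 MW to N10, N11, N8: 35 each.
    N10: 115+35 = 150 > 120
    N11: 110+35 = 145 ≤ 150
    N8: 80+35 = 115 ≤ 120
Round 5 — N10 trips offline.
  N10 sheds 150 MW: no online neighbours, lost.
No further trips.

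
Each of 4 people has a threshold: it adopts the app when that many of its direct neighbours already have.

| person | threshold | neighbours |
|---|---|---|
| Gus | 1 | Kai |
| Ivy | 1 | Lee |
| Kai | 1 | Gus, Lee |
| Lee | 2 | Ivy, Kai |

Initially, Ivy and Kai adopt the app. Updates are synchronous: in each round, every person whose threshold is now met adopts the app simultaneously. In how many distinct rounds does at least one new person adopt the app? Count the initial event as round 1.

Round 1 — Ivy, Kai adopt the app (initial).
Round 2 — checking thresholds:
  Gus: 1 of 1 neighbours ≥ 1, adopts the app.
  Lee: 2 of 2 neighbours ≥ 2, adopts the app.
Round 3 — no new adoptions; cascade stops.

2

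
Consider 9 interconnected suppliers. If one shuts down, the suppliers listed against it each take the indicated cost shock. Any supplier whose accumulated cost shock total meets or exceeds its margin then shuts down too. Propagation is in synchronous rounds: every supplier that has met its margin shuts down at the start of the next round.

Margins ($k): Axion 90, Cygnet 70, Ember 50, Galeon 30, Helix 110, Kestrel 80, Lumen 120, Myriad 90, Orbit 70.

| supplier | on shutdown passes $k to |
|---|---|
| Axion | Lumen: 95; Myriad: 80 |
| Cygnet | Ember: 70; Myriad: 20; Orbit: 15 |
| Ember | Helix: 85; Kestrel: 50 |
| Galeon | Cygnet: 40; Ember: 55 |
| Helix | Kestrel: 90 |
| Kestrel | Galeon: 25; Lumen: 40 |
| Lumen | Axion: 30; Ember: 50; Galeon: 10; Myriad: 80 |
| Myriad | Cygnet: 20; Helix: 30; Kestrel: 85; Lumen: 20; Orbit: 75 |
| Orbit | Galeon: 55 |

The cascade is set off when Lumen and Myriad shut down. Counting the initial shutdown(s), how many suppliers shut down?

Round 1 — Lumen, Myriad shut down (initial).
  Axion: +30 → 30 < 90
  Cygnet: +20 → 20 < 70
  Ember: +50 → 50 ≥ 50
  Galeon: +10 → 10 < 30
  Helix: +30 → 30 < 110
  Kestrel: +85 → 85 ≥ 80
  Orbit: +75 → 75 ≥ 70
Round 2 — Ember, Kestrel, Orbit shut down.
  Galeon: +25+55 → 90 ≥ 30
  Helix: +85 → 115 ≥ 110
Round 3 — Galeon, Helix shut down.
  Cygnet: +40 → 60 < 70
No further shutdowns.

7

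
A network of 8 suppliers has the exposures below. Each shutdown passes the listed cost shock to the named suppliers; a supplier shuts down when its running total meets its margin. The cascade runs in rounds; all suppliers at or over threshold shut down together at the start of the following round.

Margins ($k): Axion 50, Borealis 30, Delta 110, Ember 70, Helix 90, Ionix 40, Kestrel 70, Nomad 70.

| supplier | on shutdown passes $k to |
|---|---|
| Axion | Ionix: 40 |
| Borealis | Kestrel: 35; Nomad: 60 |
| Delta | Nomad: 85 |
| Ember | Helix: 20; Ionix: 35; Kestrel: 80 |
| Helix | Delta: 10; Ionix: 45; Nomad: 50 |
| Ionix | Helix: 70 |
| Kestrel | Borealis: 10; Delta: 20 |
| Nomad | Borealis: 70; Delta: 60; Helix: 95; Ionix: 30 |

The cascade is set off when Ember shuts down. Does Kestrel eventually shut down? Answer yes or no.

yes

Round 1 — Ember shuts down (initial).
  Helix: +20 → 20 < 90
  Ionix: +35 → 35 < 40
  Kestrel: +80 → 80 ≥ 70
Round 2 — Kestrel shuts down.
  Borealis: +10 → 10 < 30
  Delta: +20 → 20 < 110
No further shutdowns.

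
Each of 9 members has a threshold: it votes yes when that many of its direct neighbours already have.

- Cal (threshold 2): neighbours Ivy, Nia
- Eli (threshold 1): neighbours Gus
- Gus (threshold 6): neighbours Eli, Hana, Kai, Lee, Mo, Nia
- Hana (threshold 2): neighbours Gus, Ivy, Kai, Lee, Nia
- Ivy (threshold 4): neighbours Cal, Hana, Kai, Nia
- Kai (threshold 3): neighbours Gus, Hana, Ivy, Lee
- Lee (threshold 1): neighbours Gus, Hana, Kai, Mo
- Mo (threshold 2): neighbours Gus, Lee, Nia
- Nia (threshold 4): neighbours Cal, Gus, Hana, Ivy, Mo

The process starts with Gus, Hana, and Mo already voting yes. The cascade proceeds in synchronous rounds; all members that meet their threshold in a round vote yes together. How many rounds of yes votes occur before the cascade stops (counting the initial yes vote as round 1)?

Round 1 — Gus, Hana, Mo vote yes (initial).
Round 2 — checking thresholds:
  Eli: 1 of 1 neighbours ≥ 1, votes yes.
  Ivy: 1 of 4 neighbours < 4, holds.
  Kai: 2 of 4 neighbours < 3, holds.
  Lee: 3 of 4 neighbours ≥ 1, votes yes.
  Nia: 3 of 5 neighbours < 4, holds.
Round 3 — checking thresholds:
  Ivy: 1 of 4 neighbours < 4, holds.
  Kai: 3 of 4 neighbours ≥ 3, votes yes.
  Nia: 3 of 5 neighbours < 4, holds.
Round 4 — no new yes votes; cascade stops.

3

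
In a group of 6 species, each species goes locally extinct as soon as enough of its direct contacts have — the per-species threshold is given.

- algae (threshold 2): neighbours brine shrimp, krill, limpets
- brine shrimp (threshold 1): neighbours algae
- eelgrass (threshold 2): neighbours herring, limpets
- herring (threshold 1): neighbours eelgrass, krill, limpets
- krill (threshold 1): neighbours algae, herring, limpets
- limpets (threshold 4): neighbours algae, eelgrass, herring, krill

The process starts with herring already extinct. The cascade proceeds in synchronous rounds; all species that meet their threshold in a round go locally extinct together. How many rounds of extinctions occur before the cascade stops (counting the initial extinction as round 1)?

Round 1 — herring goes locally extinct (initial).
Round 2 — checking thresholds:
  eelgrass: 1 of 2 neighbours < 2, not yet.
  krill: 1 of 3 neighbours ≥ 1, goes locally extinct.
  limpets: 1 of 4 neighbours < 4, not yet.
Round 3 — no new extinctions; cascade stops.

2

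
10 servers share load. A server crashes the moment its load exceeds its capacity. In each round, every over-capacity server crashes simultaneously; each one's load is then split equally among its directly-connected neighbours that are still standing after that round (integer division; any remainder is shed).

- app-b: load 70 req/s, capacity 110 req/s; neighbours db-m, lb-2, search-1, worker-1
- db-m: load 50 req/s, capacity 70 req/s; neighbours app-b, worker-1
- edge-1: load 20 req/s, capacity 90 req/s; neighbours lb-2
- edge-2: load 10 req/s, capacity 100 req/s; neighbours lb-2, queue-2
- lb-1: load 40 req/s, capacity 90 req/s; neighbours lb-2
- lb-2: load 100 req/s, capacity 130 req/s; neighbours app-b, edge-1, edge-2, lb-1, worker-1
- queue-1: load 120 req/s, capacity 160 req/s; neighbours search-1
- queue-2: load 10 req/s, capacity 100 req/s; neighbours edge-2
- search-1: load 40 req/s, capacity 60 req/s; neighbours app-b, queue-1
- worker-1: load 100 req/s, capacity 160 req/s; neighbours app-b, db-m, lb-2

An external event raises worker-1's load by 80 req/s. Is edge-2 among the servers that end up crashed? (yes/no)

Round 1 — worker-1 at 180 > 160. worker-1 crashes.
  worker-1 sheds 180 req/s to app-b, db-m, lb-2: 60 each.
    app-b: 70+60 = 130 > 110
    db-m: 50+60 = 110 > 70
    lb-2: 100+60 = 160 > 130
Round 2 — app-b, db-m, lb-2 crash.
  app-b sheds 130 req/s to search-1: 130 each.
    search-1: 40+130 = 170 > 60
  db-m sheds 110 req/s: no online neighbours, lost.
  lb-2 sheds 160 req/s to edge-1, edge-2, lb-1: 53 each (1 lost).
    edge-1: 20+53 = 73 ≤ 90
    edge-2: 10+53 = 63 ≤ 100
    lb-1: 40+53 = 93 > 90
Round 3 — lb-1, search-1 crash.
  lb-1 sheds 93 req/s: no online neighbours, lost.
  search-1 sheds 170 req/s to queue-1: 170 each.
    queue-1: 120+170 = 290 > 160
Round 4 — queue-1 crashes.
  queue-1 sheds 290 req/s: no online neighbours, lost.
No further crashes.

no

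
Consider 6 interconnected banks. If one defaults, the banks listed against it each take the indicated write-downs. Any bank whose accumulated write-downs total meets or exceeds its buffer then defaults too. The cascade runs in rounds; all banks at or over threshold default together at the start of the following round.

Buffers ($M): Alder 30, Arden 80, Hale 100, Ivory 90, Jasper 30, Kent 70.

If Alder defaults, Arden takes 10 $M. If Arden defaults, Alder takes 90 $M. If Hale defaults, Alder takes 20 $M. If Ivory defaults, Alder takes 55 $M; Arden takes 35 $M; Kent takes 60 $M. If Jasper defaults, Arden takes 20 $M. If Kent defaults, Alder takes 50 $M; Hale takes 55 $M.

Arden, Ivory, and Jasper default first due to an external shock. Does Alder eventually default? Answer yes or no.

yes

Round 1 — Arden, Ivory, Jasper default (initial).
  Alder: +90+55 → 145 ≥ 30
  Kent: +60 → 60 < 70
Round 2 — Alder defaults.
No further defaults.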